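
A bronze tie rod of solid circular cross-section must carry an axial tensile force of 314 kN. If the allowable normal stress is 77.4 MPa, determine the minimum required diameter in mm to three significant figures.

71.9 mm

Required area A ≥ P/σ_allow = 314000/77.4 = 4057 mm².
For a solid circular section, d ≥ √(4A/π) = 71.87 mm.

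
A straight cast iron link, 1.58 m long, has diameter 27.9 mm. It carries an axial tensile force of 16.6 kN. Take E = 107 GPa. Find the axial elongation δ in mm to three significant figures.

A = 611.4 mm².
δ_mech = NL/(AE) = 16600·1580/(611.4·107000) = 0.4009 mm.

0.401 mm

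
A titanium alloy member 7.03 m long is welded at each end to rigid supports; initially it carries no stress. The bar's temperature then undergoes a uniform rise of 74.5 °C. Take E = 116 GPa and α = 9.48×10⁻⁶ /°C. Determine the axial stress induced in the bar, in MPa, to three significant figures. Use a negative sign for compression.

Free thermal expansion αLΔT = 9.48e-6 · 7030 · 74.5 = 4.965 mm.
The walls impose strain ε = −(4.965)/7030 = -7.0626e-04; σ = Eε = 116000 · -7.0626e-04 = -81.93 MPa.

-81.9 MPa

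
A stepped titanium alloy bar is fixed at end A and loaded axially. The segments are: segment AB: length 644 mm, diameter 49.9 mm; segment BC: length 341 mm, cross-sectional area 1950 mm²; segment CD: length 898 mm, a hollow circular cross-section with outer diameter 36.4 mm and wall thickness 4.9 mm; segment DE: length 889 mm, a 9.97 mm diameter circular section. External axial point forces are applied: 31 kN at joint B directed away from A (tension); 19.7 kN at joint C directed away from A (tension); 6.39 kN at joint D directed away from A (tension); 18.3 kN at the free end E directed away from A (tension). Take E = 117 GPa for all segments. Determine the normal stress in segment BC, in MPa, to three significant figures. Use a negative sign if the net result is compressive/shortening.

Internal axial forces (sectioning from the free end, tension +): N_DE = 18.3 kN, N_CD = 24.69 kN, N_BC = 44.39 kN, N_AB = 75.39 kN.
σ_BC = N_BC/A_BC = 44390/1950 = 22.76 MPa.

22.8 MPa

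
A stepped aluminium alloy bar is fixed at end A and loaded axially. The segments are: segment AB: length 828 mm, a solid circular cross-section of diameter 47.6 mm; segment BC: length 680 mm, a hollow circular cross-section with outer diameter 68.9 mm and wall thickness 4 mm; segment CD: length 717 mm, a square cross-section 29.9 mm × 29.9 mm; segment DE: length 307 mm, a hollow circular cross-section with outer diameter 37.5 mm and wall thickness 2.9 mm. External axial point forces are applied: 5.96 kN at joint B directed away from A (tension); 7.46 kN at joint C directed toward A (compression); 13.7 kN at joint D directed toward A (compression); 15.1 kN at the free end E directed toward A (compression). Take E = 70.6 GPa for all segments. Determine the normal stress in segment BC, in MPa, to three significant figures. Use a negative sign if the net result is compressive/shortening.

-44.5 MPa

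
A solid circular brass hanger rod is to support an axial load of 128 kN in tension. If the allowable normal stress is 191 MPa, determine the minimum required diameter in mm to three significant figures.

Required area A ≥ P/σ_allow = 128000/191 = 670.2 mm².
For a solid circular section, d ≥ √(4A/π) = 29.21 mm.

29.2 mm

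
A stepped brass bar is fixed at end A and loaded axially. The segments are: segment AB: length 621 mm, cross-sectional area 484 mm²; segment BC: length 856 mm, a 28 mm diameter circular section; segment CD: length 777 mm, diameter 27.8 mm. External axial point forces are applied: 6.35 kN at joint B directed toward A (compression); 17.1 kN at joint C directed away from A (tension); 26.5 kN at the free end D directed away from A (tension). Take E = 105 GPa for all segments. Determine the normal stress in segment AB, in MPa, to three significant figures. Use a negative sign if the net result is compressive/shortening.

77.0 MPa

Internal axial forces (sectioning from the free end, tension +): N_CD = 26.5 kN, N_BC = 43.6 kN, N_AB = 37.25 kN.
σ_AB = N_AB/A_AB = 37250/484 = 76.96 MPa.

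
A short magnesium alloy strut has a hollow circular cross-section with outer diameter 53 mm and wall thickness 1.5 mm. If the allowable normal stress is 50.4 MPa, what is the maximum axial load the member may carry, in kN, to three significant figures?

12.2 kN

A = 242.7 mm².
P_max = σ_allow · A = 50.4 · 242.7 = 12230 N = 12.23 kN.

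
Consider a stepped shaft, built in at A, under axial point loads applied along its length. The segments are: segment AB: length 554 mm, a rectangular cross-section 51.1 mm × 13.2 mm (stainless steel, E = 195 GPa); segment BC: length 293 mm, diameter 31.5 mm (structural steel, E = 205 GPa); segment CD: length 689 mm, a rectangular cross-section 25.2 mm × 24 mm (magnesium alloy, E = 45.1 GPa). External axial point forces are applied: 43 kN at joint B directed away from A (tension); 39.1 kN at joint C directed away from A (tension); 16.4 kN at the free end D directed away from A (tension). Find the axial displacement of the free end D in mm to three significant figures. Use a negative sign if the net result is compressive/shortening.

0.931 mm

Internal axial forces (sectioning from the free end, tension +): N_CD = 16.4 kN, N_BC = 55.5 kN, N_AB = 98.5 kN.
A_AB = 674.5 mm².
A_BC = 779.3 mm².
A_CD = 604.8 mm².
δ_AB = 98500·554/(674.5·195000) = 0.4149 mm
δ_BC = 55500·293/(779.3·205000) = 0.1018 mm
δ_CD = 16400·689/(604.8·45100) = 0.4143 mm
δ = Σδ_i = 0.9309 mm.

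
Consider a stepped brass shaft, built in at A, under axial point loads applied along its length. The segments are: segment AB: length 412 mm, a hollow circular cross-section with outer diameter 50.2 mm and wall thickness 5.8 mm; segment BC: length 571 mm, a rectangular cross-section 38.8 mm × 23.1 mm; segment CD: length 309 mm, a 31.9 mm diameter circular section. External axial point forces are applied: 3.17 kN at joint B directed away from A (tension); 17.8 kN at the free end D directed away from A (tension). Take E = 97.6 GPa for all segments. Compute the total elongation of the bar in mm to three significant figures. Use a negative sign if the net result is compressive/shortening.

Internal axial forces (sectioning from the free end, tension +): N_CD = 17.8 kN, N_BC = 17.8 kN, N_AB = 20.97 kN.
A_AB = 809 mm².
A_BC = 896.3 mm².
A_CD = 799.2 mm².
δ_AB = 20970·412/(809·97600) = 0.1094 mm
δ_BC = 17800·571/(896.3·97600) = 0.1162 mm
δ_CD = 17800·309/(799.2·97600) = 0.07051 mm
δ = Σδ_i = 0.2961 mm.

0.296 mm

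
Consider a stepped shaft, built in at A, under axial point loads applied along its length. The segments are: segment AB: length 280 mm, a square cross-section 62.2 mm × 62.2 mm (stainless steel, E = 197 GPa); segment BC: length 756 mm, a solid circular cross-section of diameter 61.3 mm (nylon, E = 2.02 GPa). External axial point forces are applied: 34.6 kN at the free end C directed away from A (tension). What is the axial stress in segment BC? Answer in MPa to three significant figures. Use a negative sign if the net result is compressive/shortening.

11.7 MPa

Internal axial forces (sectioning from the free end, tension +): N_BC = 34.6 kN, N_AB = 34.6 kN.
A_BC = 2951 mm².
σ_BC = N_BC/A_BC = 34600/2951 = 11.72 MPa.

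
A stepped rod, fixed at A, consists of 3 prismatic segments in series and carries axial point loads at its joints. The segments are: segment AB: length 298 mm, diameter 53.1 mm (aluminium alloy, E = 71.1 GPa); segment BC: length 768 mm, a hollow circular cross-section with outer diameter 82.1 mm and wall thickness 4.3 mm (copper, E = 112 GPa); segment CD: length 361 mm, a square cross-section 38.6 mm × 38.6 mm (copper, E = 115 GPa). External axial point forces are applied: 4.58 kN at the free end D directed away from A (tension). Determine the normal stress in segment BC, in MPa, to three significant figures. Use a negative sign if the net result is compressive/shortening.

Internal axial forces (sectioning from the free end, tension +): N_CD = 4.58 kN, N_BC = 4.58 kN, N_AB = 4.58 kN.
A_BC = 1051 mm².
σ_BC = N_BC/A_BC = 4580/1051 = 4.358 MPa.

4.36 MPa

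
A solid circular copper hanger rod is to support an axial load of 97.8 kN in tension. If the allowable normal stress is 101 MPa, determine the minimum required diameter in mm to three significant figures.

35.1 mm

Required area A ≥ P/σ_allow = 97800/101 = 968.3 mm².
For a solid circular section, d ≥ √(4A/π) = 35.11 mm.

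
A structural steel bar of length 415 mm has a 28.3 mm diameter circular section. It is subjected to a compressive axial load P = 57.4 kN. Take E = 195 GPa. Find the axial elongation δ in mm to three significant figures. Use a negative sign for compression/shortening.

-0.194 mm

A = 629 mm².
δ_mech = NL/(AE) = -57400·415/(629·195000) = -0.1942 mm.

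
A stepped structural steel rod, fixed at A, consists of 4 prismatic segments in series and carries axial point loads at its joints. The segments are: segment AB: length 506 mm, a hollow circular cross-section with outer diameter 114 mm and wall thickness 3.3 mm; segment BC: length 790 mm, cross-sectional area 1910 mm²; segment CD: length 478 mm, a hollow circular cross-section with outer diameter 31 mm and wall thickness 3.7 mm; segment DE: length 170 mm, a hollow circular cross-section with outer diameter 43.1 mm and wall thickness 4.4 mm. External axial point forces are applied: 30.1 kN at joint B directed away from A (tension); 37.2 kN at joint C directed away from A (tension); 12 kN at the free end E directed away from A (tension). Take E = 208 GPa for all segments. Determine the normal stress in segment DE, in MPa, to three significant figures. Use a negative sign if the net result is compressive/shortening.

22.4 MPa

Internal axial forces (sectioning from the free end, tension +): N_DE = 12 kN, N_CD = 12 kN, N_BC = 49.2 kN, N_AB = 79.3 kN.
A_DE = 535 mm².
σ_DE = N_DE/A_DE = 12000/535 = 22.43 MPa.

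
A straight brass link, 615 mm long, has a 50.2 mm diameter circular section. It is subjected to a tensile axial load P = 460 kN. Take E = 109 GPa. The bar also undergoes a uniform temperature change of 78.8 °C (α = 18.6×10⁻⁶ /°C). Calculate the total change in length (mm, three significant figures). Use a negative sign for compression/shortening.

2.21 mm

A = 1979 mm².
δ_mech = NL/(AE) = 460000·615/(1979·109000) = 1.311 mm.
δ_thermal = αLΔT = 18.6e-6·615·78.8 = 0.9014 mm.
δ = δ_mech + δ_thermal = 2.213 mm.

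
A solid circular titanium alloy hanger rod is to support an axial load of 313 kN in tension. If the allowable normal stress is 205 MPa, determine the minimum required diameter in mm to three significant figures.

Required area A ≥ P/σ_allow = 313000/205 = 1527 mm².
For a solid circular section, d ≥ √(4A/π) = 44.09 mm.

44.1 mm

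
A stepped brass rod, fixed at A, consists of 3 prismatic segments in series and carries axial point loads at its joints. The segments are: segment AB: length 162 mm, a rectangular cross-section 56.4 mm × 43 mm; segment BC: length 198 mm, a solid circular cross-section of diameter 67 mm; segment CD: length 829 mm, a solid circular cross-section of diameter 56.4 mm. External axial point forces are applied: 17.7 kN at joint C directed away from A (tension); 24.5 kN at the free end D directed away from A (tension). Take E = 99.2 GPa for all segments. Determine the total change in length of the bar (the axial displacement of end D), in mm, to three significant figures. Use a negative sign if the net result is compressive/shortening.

0.134 mm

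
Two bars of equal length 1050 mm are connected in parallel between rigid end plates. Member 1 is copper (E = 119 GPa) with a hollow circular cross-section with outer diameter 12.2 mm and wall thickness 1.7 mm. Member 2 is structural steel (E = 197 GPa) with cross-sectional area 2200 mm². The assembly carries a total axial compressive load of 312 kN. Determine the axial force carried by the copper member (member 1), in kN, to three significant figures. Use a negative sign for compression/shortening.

-4.73 kN

A_1 = 56.08 mm².
Equal strain + equilibrium ⇒ each member carries load in proportion to AE: A₁E₁ = 6673000 N, A₂E₂ = 433400000 N, ΣAE = 440100000 N.
F₁ = P·A₁E₁/ΣAE = -312000·6673000/440100000 = -4731 N.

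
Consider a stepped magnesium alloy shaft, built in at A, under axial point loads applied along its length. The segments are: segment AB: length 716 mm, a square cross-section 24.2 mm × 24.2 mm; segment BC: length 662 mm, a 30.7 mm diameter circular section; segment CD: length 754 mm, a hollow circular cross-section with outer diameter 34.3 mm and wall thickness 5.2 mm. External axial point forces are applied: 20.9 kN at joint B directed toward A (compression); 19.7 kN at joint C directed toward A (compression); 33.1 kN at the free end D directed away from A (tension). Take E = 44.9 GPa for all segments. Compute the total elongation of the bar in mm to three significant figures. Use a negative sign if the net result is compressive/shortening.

Internal axial forces (sectioning from the free end, tension +): N_CD = 33.1 kN, N_BC = 13.4 kN, N_AB = -7.5 kN.
A_AB = 585.6 mm².
A_BC = 740.2 mm².
A_CD = 475.4 mm².
δ_AB = -7500·716/(585.6·44900) = -0.2042 mm
δ_BC = 13400·662/(740.2·44900) = 0.2669 mm
δ_CD = 33100·754/(475.4·44900) = 1.169 mm
δ = Σδ_i = 1.232 mm.

1.23 mm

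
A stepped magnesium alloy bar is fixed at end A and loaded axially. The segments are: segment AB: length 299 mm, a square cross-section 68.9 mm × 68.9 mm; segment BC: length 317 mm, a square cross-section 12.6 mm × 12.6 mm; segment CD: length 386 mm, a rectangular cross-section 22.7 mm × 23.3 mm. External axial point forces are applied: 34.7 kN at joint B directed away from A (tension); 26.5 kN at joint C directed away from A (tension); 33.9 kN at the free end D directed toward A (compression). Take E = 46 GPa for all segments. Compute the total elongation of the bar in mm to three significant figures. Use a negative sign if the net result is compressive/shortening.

Internal axial forces (sectioning from the free end, tension +): N_CD = -33.9 kN, N_BC = -7.4 kN, N_AB = 27.3 kN.
A_AB = 4747 mm².
A_BC = 158.8 mm².
A_CD = 528.9 mm².
δ_AB = 27300·299/(4747·46000) = 0.03738 mm
δ_BC = -7400·317/(158.8·46000) = -0.3212 mm
δ_CD = -33900·386/(528.9·46000) = -0.5378 mm
δ = Σδ_i = -0.8217 mm.

-0.822 mm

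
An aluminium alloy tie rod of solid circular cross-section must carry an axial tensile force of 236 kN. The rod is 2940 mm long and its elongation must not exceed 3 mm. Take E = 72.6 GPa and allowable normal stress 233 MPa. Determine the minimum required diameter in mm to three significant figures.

Required area A ≥ P/σ_allow = 236000/233 = 1013 mm².
For a solid circular section, d ≥ √(4A/π) = 35.91 mm.
Elongation limit: A ≥ PL/(Eδ_allow) = 236000·2940/(72600·3) = 3186 mm² ⇒ d ≥ 63.69 mm.
The elongation limit governs.

63.7 mm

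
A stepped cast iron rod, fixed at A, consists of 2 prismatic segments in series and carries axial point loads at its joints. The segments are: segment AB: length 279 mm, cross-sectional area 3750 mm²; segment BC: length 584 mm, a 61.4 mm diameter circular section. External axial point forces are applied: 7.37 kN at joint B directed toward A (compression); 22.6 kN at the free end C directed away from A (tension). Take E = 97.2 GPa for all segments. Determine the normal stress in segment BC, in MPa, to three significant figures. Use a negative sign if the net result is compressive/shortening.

7.63 MPa

Internal axial forces (sectioning from the free end, tension +): N_BC = 22.6 kN, N_AB = 15.23 kN.
A_BC = 2961 mm².
σ_BC = N_BC/A_BC = 22600/2961 = 7.633 MPa.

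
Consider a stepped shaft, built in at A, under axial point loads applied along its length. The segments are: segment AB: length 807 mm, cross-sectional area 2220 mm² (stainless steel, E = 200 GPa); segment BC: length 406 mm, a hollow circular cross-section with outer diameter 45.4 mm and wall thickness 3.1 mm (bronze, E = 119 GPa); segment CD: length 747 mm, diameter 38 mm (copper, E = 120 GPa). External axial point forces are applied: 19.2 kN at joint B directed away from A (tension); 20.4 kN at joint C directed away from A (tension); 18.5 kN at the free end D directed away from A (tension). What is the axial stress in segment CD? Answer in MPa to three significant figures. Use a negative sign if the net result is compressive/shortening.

Internal axial forces (sectioning from the free end, tension +): N_CD = 18.5 kN, N_BC = 38.9 kN, N_AB = 58.1 kN.
A_CD = 1134 mm².
σ_CD = N_CD/A_CD = 18500/1134 = 16.31 MPa.

16.3 MPa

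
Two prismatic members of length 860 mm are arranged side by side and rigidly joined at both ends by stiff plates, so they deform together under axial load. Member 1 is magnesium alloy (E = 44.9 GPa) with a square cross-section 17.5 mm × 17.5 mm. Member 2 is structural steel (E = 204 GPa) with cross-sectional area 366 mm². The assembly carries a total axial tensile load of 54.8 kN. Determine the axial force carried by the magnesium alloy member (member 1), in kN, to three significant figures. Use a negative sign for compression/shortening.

A_1 = 306.2 mm².
Equal strain + equilibrium ⇒ each member carries load in proportion to AE: A₁E₁ = 13750000 N, A₂E₂ = 74660000 N, ΣAE = 88410000 N.
F₁ = P·A₁E₁/ΣAE = 54800·13750000/88410000 = 8523 N.

8.52 kN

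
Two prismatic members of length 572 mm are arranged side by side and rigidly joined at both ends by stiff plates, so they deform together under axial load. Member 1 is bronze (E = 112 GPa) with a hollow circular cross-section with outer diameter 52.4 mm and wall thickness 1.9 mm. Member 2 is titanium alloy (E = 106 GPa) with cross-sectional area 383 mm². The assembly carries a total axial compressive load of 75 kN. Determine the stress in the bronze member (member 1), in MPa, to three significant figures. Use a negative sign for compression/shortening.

-113 MPa

A_1 = 301.4 mm².
Equal strain + equilibrium ⇒ each member carries load in proportion to AE: A₁E₁ = 33760000 N, A₂E₂ = 40600000 N, ΣAE = 74360000 N.
σ₁ = P·E₁/ΣAE = -75000·112000/74360000 = -113 MPa.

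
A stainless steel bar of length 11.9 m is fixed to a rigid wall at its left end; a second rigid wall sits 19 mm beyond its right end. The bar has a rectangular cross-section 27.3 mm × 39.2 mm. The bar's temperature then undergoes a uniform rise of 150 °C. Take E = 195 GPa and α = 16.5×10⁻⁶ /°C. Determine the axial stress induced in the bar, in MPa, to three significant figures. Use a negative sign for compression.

Free thermal expansion αLΔT = 16.5e-6 · 11900 · 150 = 29.45 mm.
The walls engage after the gap closes; constrained expansion = 29.45 − 19 = 10.45 mm.
The walls impose strain ε = −(10.45)/11900 = -8.7836e-04; σ = Eε = 195000 · -8.7836e-04 = -171.3 MPa.

-171 MPa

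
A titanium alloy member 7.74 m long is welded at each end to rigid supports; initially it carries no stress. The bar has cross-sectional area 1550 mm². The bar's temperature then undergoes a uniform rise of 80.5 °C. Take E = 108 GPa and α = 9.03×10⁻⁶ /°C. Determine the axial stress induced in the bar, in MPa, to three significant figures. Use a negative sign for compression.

-78.5 MPa

Free thermal expansion αLΔT = 9.03e-6 · 7740 · 80.5 = 5.626 mm.
The walls impose strain ε = −(5.626)/7740 = -7.2691e-04; σ = Eε = 108000 · -7.2691e-04 = -78.51 MPa.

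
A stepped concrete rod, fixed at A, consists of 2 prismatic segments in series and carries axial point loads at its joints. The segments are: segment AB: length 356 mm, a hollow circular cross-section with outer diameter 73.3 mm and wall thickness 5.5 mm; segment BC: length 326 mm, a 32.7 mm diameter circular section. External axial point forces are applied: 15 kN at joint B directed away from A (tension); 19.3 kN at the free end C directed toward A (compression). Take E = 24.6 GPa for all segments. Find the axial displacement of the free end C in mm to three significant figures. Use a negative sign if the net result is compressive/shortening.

-0.358 mm

Internal axial forces (sectioning from the free end, tension +): N_BC = -19.3 kN, N_AB = -4.3 kN.
A_AB = 1171 mm².
A_BC = 839.8 mm².
δ_AB = -4300·356/(1171·24600) = -0.05312 mm
δ_BC = -19300·326/(839.8·24600) = -0.3045 mm
δ = Σδ_i = -0.3577 mm.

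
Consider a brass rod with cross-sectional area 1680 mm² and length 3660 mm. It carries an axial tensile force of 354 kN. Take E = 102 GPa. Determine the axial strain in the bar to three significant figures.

0.00207

σ = N/A = 210.7 MPa; ε = σ/E = 210.7/102000 = 2.066e-03.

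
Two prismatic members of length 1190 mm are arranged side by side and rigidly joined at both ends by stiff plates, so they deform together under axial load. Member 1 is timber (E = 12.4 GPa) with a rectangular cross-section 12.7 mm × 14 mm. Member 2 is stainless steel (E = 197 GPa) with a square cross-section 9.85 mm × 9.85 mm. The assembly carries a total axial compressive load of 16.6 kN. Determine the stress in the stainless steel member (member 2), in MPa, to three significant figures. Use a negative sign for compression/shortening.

-153 MPa

A_1 = 177.8 mm².
A_2 = 97.02 mm².
Equal strain + equilibrium ⇒ each member carries load in proportion to AE: A₁E₁ = 2205000 N, A₂E₂ = 19110000 N, ΣAE = 21320000 N.
σ₂ = P·E₂/ΣAE = -16600·197000/21320000 = -153.4 MPa.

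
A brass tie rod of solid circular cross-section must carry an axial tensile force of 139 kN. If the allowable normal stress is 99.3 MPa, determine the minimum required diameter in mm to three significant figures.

42.2 mm

Required area A ≥ P/σ_allow = 139000/99.3 = 1400 mm².
For a solid circular section, d ≥ √(4A/π) = 42.22 mm.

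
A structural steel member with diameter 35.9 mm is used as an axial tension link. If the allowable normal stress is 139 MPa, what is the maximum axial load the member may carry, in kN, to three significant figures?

141 kN

A = 1012 mm².
P_max = σ_allow · A = 139 · 1012 = 140700 N = 140.7 kN.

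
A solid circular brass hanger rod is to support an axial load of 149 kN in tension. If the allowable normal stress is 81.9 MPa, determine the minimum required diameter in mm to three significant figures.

Required area A ≥ P/σ_allow = 149000/81.9 = 1819 mm².
For a solid circular section, d ≥ √(4A/π) = 48.13 mm.

48.1 mm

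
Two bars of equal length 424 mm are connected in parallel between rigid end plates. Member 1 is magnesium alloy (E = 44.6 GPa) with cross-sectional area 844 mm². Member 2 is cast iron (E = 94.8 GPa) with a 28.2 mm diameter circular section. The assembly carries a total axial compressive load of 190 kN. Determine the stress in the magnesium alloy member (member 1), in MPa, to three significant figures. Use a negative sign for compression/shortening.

-87.5 MPa

A_2 = 624.6 mm².
Equal strain + equilibrium ⇒ each member carries load in proportion to AE: A₁E₁ = 37640000 N, A₂E₂ = 59210000 N, ΣAE = 96850000 N.
σ₁ = P·E₁/ΣAE = -190000·44600/96850000 = -87.49 MPa.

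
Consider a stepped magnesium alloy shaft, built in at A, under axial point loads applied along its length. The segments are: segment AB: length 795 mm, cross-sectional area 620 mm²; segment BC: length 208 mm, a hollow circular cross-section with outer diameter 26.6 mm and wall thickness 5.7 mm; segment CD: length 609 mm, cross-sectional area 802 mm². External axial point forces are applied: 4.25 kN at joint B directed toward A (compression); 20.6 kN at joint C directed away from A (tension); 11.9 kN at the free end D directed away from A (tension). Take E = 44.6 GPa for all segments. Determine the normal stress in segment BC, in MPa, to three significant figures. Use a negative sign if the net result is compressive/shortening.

86.8 MPa

Internal axial forces (sectioning from the free end, tension +): N_CD = 11.9 kN, N_BC = 32.5 kN, N_AB = 28.25 kN.
A_BC = 374.3 mm².
σ_BC = N_BC/A_BC = 32500/374.3 = 86.84 MPa.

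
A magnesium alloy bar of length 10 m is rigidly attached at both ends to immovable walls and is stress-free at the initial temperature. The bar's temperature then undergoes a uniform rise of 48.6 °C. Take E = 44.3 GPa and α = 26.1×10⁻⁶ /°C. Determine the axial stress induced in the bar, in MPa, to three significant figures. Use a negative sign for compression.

Free thermal expansion αLΔT = 26.1e-6 · 10000 · 48.6 = 12.68 mm.
The walls impose strain ε = −(12.68)/10000 = -1.2685e-03; σ = Eε = 44300 · -1.2685e-03 = -56.19 MPa.

-56.2 MPa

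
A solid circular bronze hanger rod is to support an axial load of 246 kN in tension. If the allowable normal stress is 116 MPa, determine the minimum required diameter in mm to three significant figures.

Required area A ≥ P/σ_allow = 246000/116 = 2121 mm².
For a solid circular section, d ≥ √(4A/π) = 51.96 mm.

52.0 mm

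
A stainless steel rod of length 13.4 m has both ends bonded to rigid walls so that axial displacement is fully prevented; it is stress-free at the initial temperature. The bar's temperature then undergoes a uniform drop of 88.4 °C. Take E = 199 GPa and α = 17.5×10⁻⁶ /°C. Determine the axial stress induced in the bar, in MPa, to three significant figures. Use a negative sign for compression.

308 MPa

Free thermal expansion αLΔT = 17.5e-6 · 13400 · -88.4 = -20.73 mm.
The walls impose strain ε = −(-20.73)/13400 = 1.5470e-03; σ = Eε = 199000 · 1.5470e-03 = 307.9 MPa.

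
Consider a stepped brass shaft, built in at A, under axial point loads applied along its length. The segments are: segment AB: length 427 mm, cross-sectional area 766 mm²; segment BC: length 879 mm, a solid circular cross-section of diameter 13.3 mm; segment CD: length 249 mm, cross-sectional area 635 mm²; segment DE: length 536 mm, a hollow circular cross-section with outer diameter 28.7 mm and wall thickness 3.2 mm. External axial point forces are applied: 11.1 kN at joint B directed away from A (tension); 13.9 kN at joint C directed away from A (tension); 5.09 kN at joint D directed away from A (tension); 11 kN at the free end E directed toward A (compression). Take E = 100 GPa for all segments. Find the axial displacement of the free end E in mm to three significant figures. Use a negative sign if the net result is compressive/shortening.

Internal axial forces (sectioning from the free end, tension +): N_DE = -11 kN, N_CD = -5.91 kN, N_BC = 7.99 kN, N_AB = 19.09 kN.
A_BC = 138.9 mm².
A_DE = 256.4 mm².
δ_AB = 19090·427/(766·100000) = 0.1064 mm
δ_BC = 7990·879/(138.9·100000) = 0.5055 mm
δ_CD = -5910·249/(635·100000) = -0.02317 mm
δ_DE = -11000·536/(256.4·100000) = -0.23 mm
δ = Σδ_i = 0.3588 mm.

0.359 mm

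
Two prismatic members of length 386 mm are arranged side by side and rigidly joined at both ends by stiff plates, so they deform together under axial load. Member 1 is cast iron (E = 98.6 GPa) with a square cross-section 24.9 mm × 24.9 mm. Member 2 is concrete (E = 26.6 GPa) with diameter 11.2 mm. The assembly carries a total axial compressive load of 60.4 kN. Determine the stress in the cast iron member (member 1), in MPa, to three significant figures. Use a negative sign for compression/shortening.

-93.4 MPa

A_1 = 620 mm².
A_2 = 98.52 mm².
Equal strain + equilibrium ⇒ each member carries load in proportion to AE: A₁E₁ = 61130000 N, A₂E₂ = 2621000 N, ΣAE = 63750000 N.
σ₁ = P·E₁/ΣAE = -60400·98600/63750000 = -93.41 MPa.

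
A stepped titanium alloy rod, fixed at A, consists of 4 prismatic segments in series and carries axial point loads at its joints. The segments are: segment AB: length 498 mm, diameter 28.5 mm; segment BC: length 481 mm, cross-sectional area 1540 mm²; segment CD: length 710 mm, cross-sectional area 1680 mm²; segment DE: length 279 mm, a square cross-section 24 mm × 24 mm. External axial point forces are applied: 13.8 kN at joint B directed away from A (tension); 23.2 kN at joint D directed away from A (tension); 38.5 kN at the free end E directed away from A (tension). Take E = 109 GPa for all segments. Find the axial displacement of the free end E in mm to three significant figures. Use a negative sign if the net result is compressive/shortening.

1.13 mm

Internal axial forces (sectioning from the free end, tension +): N_DE = 38.5 kN, N_CD = 61.7 kN, N_BC = 61.7 kN, N_AB = 75.5 kN.
A_AB = 637.9 mm².
A_DE = 576 mm².
δ_AB = 75500·498/(637.9·109000) = 0.5407 mm
δ_BC = 61700·481/(1540·109000) = 0.1768 mm
δ_CD = 61700·710/(1680·109000) = 0.2392 mm
δ_DE = 38500·279/(576·109000) = 0.1711 mm
δ = Σδ_i = 1.128 mm.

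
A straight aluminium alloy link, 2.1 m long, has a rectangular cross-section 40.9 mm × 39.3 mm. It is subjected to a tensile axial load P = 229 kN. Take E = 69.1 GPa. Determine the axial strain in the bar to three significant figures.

A = 1607 mm².
σ = N/A = 142.5 MPa; ε = σ/E = 142.5/69100 = 2.062e-03.

0.00206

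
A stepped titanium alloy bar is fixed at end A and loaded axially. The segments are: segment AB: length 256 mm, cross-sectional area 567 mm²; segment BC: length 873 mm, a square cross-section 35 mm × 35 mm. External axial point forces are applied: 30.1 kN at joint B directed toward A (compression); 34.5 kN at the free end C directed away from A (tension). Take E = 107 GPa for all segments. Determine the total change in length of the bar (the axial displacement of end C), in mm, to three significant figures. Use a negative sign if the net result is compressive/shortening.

0.248 mm

Internal axial forces (sectioning from the free end, tension +): N_BC = 34.5 kN, N_AB = 4.4 kN.
A_BC = 1225 mm².
δ_AB = 4400·256/(567·107000) = 0.01857 mm
δ_BC = 34500·873/(1225·107000) = 0.2298 mm
δ = Σδ_i = 0.2483 mm.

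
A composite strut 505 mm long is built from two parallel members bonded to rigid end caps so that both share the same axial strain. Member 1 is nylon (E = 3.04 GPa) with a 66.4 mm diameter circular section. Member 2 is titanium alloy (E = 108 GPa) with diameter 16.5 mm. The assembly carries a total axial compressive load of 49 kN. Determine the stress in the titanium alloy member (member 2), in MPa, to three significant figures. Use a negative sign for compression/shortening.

-157 MPa

A_1 = 3463 mm².
A_2 = 213.8 mm².
Equal strain + equilibrium ⇒ each member carries load in proportion to AE: A₁E₁ = 10530000 N, A₂E₂ = 23090000 N, ΣAE = 33620000 N.
σ₂ = P·E₂/ΣAE = -49000·108000/33620000 = -157.4 MPa.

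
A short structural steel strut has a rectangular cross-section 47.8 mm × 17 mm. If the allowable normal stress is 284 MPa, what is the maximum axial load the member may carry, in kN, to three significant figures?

231 kN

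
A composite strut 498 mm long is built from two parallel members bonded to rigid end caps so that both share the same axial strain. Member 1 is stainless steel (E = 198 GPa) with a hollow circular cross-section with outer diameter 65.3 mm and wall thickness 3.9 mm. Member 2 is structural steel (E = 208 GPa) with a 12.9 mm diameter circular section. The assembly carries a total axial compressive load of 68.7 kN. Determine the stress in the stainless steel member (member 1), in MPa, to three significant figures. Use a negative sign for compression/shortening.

A_1 = 752.3 mm².
A_2 = 130.7 mm².
Equal strain + equilibrium ⇒ each member carries load in proportion to AE: A₁E₁ = 149000000 N, A₂E₂ = 27190000 N, ΣAE = 176100000 N.
σ₁ = P·E₁/ΣAE = -68700·198000/176100000 = -77.23 MPa.

-77.2 MPa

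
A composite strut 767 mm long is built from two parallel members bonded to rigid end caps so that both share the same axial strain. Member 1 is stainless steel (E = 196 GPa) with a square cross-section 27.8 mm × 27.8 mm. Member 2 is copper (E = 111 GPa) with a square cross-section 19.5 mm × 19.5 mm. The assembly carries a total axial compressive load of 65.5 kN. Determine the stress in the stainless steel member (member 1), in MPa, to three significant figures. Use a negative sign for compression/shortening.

-66.3 MPa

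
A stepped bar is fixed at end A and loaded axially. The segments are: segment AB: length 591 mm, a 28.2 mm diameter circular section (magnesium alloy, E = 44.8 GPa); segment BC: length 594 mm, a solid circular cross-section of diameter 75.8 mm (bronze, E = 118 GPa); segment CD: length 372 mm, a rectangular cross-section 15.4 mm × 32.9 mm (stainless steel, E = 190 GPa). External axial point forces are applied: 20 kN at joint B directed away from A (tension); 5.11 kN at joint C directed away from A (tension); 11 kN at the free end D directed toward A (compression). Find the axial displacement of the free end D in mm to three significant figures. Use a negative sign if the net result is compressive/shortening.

Internal axial forces (sectioning from the free end, tension +): N_CD = -11 kN, N_BC = -5.89 kN, N_AB = 14.11 kN.
A_AB = 624.6 mm².
A_BC = 4513 mm².
A_CD = 506.7 mm².
δ_AB = 14110·591/(624.6·44800) = 0.298 mm
δ_BC = -5890·594/(4513·118000) = -0.00657 mm
δ_CD = -11000·372/(506.7·190000) = -0.04251 mm
δ = Σδ_i = 0.2489 mm.

0.249 mm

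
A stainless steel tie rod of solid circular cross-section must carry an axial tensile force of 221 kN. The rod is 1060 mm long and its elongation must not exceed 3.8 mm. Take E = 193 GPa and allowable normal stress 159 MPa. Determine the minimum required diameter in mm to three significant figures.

Required area A ≥ P/σ_allow = 221000/159 = 1390 mm².
For a solid circular section, d ≥ √(4A/π) = 42.07 mm.
Elongation limit: A ≥ PL/(Eδ_allow) = 221000·1060/(193000·3.8) = 319.4 mm² ⇒ d ≥ 20.17 mm.
The stress limit governs.

42.1 mm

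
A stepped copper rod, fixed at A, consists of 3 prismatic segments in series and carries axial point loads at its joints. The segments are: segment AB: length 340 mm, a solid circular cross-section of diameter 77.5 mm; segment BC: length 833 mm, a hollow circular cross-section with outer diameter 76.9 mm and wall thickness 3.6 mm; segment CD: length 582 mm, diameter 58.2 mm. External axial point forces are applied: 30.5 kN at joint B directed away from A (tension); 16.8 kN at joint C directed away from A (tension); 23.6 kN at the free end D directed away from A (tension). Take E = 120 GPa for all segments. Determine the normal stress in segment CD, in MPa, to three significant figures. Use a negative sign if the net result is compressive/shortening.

8.87 MPa

Internal axial forces (sectioning from the free end, tension +): N_CD = 23.6 kN, N_BC = 40.4 kN, N_AB = 70.9 kN.
A_CD = 2660 mm².
σ_CD = N_CD/A_CD = 23600/2660 = 8.871 MPa.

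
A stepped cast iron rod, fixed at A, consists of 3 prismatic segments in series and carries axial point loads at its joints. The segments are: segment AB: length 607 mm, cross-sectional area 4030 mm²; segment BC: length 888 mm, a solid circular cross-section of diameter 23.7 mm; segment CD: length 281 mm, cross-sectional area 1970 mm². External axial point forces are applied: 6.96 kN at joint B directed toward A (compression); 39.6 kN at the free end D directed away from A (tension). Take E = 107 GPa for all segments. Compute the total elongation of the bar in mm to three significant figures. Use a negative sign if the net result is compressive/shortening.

Internal axial forces (sectioning from the free end, tension +): N_CD = 39.6 kN, N_BC = 39.6 kN, N_AB = 32.64 kN.
A_BC = 441.2 mm².
δ_AB = 32640·607/(4030·107000) = 0.04595 mm
δ_BC = 39600·888/(441.2·107000) = 0.745 mm
δ_CD = 39600·281/(1970·107000) = 0.05279 mm
δ = Σδ_i = 0.8437 mm.

0.844 mm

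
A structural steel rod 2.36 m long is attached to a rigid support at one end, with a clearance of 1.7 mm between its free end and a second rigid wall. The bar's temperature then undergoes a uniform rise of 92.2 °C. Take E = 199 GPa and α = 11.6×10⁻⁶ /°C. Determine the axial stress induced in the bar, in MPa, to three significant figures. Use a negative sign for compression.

-69.5 MPa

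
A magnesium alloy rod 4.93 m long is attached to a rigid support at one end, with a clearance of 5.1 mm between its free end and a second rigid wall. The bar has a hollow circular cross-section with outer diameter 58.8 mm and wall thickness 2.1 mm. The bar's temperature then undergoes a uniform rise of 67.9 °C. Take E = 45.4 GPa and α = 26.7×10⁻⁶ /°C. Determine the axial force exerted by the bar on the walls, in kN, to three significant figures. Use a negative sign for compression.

-13.2 kN

Free thermal expansion αLΔT = 26.7e-6 · 4930 · 67.9 = 8.938 mm.
The walls engage after the gap closes; constrained expansion = 8.938 − 5.1 = 3.838 mm.
The walls impose strain ε = −(3.838)/4930 = -7.7845e-04; σ = Eε = 45400 · -7.7845e-04 = -35.34 MPa.
Wall reaction R = σ·A = -35.34·374.1 = -13220 N = -13.22 kN.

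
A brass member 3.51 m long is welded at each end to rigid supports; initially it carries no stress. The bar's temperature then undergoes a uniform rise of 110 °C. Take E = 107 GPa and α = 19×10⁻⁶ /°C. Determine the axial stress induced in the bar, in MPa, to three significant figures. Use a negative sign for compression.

-224 MPa

Free thermal expansion αLΔT = 19e-6 · 3510 · 110 = 7.336 mm.
The walls impose strain ε = −(7.336)/3510 = -2.0900e-03; σ = Eε = 107000 · -2.0900e-03 = -223.6 MPa.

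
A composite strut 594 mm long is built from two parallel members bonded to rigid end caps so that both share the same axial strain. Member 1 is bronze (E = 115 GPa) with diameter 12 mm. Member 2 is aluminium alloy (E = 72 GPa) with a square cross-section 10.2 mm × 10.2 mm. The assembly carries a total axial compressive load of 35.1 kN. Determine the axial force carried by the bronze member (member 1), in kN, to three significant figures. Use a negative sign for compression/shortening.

-22.3 kN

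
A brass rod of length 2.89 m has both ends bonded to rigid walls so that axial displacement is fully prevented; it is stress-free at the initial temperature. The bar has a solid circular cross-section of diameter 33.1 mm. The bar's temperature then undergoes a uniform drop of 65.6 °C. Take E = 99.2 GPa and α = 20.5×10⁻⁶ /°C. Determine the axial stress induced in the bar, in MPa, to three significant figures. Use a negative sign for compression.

133 MPa

Free thermal expansion αLΔT = 20.5e-6 · 2890 · -65.6 = -3.886 mm.
The walls impose strain ε = −(-3.886)/2890 = 1.3448e-03; σ = Eε = 99200 · 1.3448e-03 = 133.4 MPa.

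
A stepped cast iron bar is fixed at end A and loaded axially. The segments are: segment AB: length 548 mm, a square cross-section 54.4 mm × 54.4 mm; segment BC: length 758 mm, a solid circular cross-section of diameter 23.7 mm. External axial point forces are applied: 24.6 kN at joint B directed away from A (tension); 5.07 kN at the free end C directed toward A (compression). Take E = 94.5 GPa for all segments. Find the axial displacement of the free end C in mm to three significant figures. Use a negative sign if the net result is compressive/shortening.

-0.0539 mm

Internal axial forces (sectioning from the free end, tension +): N_BC = -5.07 kN, N_AB = 19.53 kN.
A_AB = 2959 mm².
A_BC = 441.2 mm².
δ_AB = 19530·548/(2959·94500) = 0.03827 mm
δ_BC = -5070·758/(441.2·94500) = -0.09218 mm
δ = Σδ_i = -0.05392 mm.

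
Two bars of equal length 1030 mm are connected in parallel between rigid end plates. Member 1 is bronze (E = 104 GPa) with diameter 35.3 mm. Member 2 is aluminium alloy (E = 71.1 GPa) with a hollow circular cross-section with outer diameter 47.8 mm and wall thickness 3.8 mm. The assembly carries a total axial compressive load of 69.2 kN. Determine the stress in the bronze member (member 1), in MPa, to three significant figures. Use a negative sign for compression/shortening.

A_1 = 978.7 mm².
A_2 = 525.3 mm².
Equal strain + equilibrium ⇒ each member carries load in proportion to AE: A₁E₁ = 101800000 N, A₂E₂ = 37350000 N, ΣAE = 139100000 N.
σ₁ = P·E₁/ΣAE = -69200·104000/139100000 = -51.73 MPa.

-51.7 MPa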